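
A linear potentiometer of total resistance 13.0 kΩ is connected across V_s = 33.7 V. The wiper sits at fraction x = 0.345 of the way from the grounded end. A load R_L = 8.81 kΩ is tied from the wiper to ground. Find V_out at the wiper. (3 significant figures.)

Split the track: R_lower = x·R_p = 4.485 kΩ, R_upper = (1−x)·R_p = 8.515 kΩ.
(x·R_p) ‖ R_L = 2.972 kΩ.
Loaded-divider output: V_out = 33.7 × 0.2587 = 8.719 V.

V_out ≈ 8.72 V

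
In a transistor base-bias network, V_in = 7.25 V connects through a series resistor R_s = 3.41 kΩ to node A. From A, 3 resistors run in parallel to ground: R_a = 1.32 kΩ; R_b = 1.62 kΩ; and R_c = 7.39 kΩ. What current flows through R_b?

I ≈ 0.728 mA

Parallel bank: R_p = 1/(1/1.32 + 1/1.62 + 1/7.39) = 0.6622 kΩ.
Node voltage V_A = V_in · R_p/(R_s + R_p) = 7.25 × 0.1626 = 1.179 V.
I(R_b) = V_A / R_b = 1.179/1.62 = 0.7277 mA.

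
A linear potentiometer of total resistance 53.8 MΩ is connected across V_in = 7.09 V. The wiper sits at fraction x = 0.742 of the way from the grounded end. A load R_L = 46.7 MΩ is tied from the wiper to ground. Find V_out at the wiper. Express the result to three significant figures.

Split the track: R_lower = x·R_p = 39.92 MΩ, R_upper = (1−x)·R_p = 13.88 MΩ.
(x·R_p) ‖ R_L = 21.52 MΩ.
Loaded-divider output: V_out = 7.09 × 0.6079 = 4.310 V.

V_out ≈ 4.31 V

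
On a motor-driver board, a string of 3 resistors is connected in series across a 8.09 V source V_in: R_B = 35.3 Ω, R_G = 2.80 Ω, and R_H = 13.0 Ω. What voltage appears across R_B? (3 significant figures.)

Series total: ΣR = 35.3 + 2.80 + 13.0 = 51.10 Ω.
By the voltage-divider rule, V = 8.09 × 35.30/51.10 = 5.589 V.

V ≈ 5.59 V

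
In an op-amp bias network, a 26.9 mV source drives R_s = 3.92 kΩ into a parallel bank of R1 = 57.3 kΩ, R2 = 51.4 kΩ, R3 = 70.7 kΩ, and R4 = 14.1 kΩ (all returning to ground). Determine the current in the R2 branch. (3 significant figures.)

Parallel bank: R_p = 1/(1/57.3 + 1/51.4 + 1/70.7 + 1/14.1) = 8.199 kΩ.
V_A by voltage divider: V_A = 26.9 × 8.199/(3.92 + 8.199) = 18.20 mV.
I(R2) = V_A / R2 = 18.20/51.4 = 0.3541 µA.

I ≈ 0.354 µA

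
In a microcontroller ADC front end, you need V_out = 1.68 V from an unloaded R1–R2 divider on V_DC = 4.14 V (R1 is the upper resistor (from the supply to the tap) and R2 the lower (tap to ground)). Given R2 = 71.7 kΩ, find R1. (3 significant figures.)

R1 ≈ 105 kΩ

Required fraction k = V_out/V_DC = 0.4058.
So R1 = R2 · (V_DC/V_out − 1) = 71.7 × (4.14/1.68 − 1) = 71.7 × 1.464 = 105.0 kΩ.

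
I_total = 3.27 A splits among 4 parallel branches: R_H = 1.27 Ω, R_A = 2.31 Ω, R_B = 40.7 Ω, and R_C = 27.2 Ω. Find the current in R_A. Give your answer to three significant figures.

Conductances: ΣG = 1/1.27 + 1/2.31 + 1/40.7 + 1/27.2 = 1.282 (1/Ω).
Current divider: I(R_A) = I_total · G_k/ΣG = 3.27 × (0.4329/1.282) = 3.27 × 0.3378 = 1.105 A.

I ≈ 1.10 A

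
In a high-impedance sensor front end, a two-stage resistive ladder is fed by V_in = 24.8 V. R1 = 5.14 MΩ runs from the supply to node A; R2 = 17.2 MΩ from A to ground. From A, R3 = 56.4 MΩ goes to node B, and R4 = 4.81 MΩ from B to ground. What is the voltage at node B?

V_B ≈ 1.41 V

Node A sees R2 in parallel with the series input of stage 2, R3 + R4 = 61.21 MΩ.
R2 ‖ (R3+R4) = 13.43 MΩ.
V_A = 24.8 × 13.43/(5.14 + 13.43) = 17.93 V.
Then the unloaded second divider: V_B = V_A × R4/(R3+R4) = 17.93 × 0.07858 = 1.409 V.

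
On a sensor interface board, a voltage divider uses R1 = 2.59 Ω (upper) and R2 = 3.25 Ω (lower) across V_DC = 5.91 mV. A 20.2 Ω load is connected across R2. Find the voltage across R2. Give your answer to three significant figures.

The load sits in parallel with R2, giving an effective lower resistance R2' = R2·R_L/(R2+R_L) = 2.800 Ω.
Voltage divider with the loaded lower leg: V_out = 5.91 × 2.800/(2.59 + 2.800) = 5.91 × 0.5194 = 3.070 mV.

V_out ≈ 3.07 mV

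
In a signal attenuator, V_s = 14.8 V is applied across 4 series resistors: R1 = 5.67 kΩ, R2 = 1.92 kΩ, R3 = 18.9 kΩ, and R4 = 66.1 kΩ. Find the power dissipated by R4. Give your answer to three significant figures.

P ≈ 1.69 mW

ΣR = 92.59 kΩ → I = 14.8/92.59 = 0.1598 mA.
P = I²R = 0.02555 × 66.1 = 1.689 mW.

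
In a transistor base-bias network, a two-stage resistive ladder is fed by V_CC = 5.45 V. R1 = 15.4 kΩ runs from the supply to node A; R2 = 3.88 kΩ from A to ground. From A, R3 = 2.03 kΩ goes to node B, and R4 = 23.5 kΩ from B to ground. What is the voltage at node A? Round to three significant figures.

V_A ≈ 0.978 V

Looking into the second stage from A: R3 + R4 = 25.53 kΩ appears in parallel with R2.
R2 ‖ (R3+R4) = 3.368 kΩ.
V_A = 5.45 × 3.368/(15.4 + 3.368) = 0.9781 V.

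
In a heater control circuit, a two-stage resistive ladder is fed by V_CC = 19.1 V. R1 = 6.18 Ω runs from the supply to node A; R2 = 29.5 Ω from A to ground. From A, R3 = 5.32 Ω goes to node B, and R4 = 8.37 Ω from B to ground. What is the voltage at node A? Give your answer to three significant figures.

V_A ≈ 11.5 V

Node A sees R2 in parallel with the series input of stage 2, R3 + R4 = 13.69 Ω.
Effective lower resistance at A: R2 ‖ 13.69 = 9.351 Ω.
So V_A = 19.1 × 0.6021 = 11.50 V.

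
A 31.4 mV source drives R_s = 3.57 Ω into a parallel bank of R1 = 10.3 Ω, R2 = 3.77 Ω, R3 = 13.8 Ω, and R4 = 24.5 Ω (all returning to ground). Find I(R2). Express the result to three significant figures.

Combine the parallel branches: R_p = (1/10.3 + 1/3.77 + 1/13.8 + 1/24.5)⁻¹ = 2.103 Ω.
Node voltage V_A = V_supply · R_p/(R_s + R_p) = 31.4 × 0.3707 = 11.64 mV.
Branch current I = V_A/R2 = 11.64/3.77 = 3.087 mA.

I ≈ 3.09 mA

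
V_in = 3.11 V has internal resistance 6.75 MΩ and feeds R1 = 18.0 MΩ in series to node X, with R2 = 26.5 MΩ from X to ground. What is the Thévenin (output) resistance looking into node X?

R_th ≈ 12.8 MΩ

R1' = 6.75 + 18.0 = 24.75 MΩ (source resistance + R1).
With V_in suppressed (replaced by a short), R_th = R1' ‖ R2 = (24.75 × 26.5)/(24.75 + 26.5) = 12.80 MΩ.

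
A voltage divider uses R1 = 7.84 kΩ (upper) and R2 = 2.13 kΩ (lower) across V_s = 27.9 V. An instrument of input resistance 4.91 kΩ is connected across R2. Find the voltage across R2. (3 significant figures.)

The load sits in parallel with R2, giving an effective lower resistance R2' = R2·R_L/(R2+R_L) = 1.486 kΩ.
Then V_out = V_s · R2'/(R1 + R2') = 27.9 × 1.486/9.326 = 4.444 V.
(Unloaded it would be 5.96 V; the load pulls it down.)

V_out ≈ 4.44 V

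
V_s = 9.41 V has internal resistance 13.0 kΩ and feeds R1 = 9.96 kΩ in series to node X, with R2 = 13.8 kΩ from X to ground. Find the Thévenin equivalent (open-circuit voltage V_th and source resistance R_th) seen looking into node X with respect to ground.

V_th ≈ 3.53 V, R_th ≈ 8.62 kΩ

R1' = 13.0 + 9.96 = 22.96 kΩ (source resistance + R1).
With X open, the divider is unloaded: V_th = 9.41 × 13.8/36.76 = 3.533 V.
Looking into X with the source shorted: R_th = R1'·R2/(R1'+R2) = 22.96 × 13.8/36.76 = 8.619 kΩ.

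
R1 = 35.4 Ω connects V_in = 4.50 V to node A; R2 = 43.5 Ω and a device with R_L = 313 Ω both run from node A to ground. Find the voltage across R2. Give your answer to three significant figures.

The load sits in parallel with R2, giving an effective lower resistance R2' = R2·R_L/(R2+R_L) = 38.19 Ω.
Then V_out = V_in · R2'/(R1 + R2') = 4.50 × 38.19/73.59 = 2.335 V.

V_out ≈ 2.34 V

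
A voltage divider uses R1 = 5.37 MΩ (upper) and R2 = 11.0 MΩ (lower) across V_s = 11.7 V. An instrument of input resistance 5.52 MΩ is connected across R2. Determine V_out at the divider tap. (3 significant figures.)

The load sits in parallel with R2, giving an effective lower resistance R2' = R2·R_L/(R2+R_L) = 3.676 MΩ.
Voltage divider with the loaded lower leg: V_out = 11.7 × 3.676/(5.37 + 3.676) = 11.7 × 0.4063 = 4.754 V.

V_out ≈ 4.75 V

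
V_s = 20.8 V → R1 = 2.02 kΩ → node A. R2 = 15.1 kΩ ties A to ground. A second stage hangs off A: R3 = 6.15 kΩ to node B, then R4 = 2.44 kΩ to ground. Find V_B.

Looking into the second stage from A: R3 + R4 = 8.590 kΩ appears in parallel with R2.
R2 ‖ (R3+R4) = 5.475 kΩ.
V_A = 20.8 × 5.475/(2.02 + 5.475) = 15.19 V.
Then the unloaded second divider: V_B = V_A × R4/(R3+R4) = 15.19 × 0.2841 = 4.316 V.

V_B ≈ 4.32 V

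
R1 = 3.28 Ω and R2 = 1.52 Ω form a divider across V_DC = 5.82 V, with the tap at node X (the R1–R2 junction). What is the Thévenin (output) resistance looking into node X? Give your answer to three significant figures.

R_th ≈ 1.04 Ω

Looking into X with the source shorted: R_th = R1·R2/(R1+R2) = 3.280 × 1.52/4.800 = 1.039 Ω.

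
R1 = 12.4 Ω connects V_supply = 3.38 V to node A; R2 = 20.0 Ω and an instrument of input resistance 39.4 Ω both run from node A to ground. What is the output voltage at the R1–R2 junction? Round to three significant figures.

V_out ≈ 1.75 V

The load sits in parallel with R2, giving an effective lower resistance R2' = R2·R_L/(R2+R_L) = 13.27 Ω.
Now apply the divider: V_out = 3.38 × 0.5169 = 1.747 V.
(Unloaded it would be 2.09 V; the load pulls it down.)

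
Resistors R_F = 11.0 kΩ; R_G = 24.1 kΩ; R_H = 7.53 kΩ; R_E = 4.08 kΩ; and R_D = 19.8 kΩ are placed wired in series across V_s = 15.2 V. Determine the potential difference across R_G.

Total series resistance ΣR = 11.0 + 24.1 + 7.53 + 4.08 + 19.8 = 66.51 kΩ.
By the voltage-divider rule, V = 15.2 × 24.10/66.51 = 5.508 V.

V ≈ 5.51 V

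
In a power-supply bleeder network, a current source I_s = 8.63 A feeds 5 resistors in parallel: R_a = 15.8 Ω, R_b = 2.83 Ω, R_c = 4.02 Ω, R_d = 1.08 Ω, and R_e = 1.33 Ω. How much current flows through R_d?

I ≈ 3.41 A

Total conductance ΣG = 1/15.8 + 1/2.83 + 1/4.02 + 1/1.08 + 1/1.33 = 2.343 (units of 1/Ω).
By the current-divider rule, I = I_s · G_k/ΣG = 8.63 × 0.3952 = 3.410 A.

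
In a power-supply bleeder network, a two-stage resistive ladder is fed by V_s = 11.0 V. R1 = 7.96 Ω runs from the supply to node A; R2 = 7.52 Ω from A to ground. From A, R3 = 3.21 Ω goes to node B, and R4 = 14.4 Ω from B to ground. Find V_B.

V_B ≈ 3.58 V

Looking into the second stage from A: R3 + R4 = 17.61 Ω appears in parallel with R2.
R2 ‖ (R3+R4) = 5.270 Ω.
So V_A = 11.0 × 0.3983 = 4.382 V.
V_B = V_A × 0.8177 = 3.583 V.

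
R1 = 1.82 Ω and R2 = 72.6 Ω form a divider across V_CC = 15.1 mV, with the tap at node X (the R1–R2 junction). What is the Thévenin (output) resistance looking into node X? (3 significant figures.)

R_th ≈ 1.78 Ω

Looking into X with the source shorted: R_th = R1·R2/(R1+R2) = 1.820 × 72.6/74.42 = 1.775 Ω.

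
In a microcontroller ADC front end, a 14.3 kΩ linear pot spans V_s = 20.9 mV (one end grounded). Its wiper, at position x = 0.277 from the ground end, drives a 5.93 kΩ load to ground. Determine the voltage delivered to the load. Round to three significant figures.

V_out ≈ 3.90 mV

Lower segment x·R_p = 3.961 kΩ; upper segment (1−x)·R_p = 10.34 kΩ.
R_L loads the lower segment: effective lower R = 2.375 kΩ.
Then V_out = V_s · 2.375/(10.34 + 2.375) = 3.904 mV.
(Unloaded: V_out = x·V_s = 5.79 mV.)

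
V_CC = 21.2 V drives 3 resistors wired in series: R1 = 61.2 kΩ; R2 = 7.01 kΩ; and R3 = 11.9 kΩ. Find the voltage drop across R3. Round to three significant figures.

Series total: ΣR = 61.2 + 7.01 + 11.9 = 80.11 kΩ.
By the voltage-divider rule, V = 21.2 × 11.90/80.11 = 3.149 V.

V ≈ 3.15 V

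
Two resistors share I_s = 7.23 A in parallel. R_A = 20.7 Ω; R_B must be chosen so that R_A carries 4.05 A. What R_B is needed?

In a two-way split, I_A/I_s = R_B/(R_A + R_B).
4.05/7.23 = R_B/(R_A + R_B) → R_B = R_A · (0.5602)/(1 − 0.5602) = 20.7 × 1.274 = 26.36 Ω.

R_B ≈ 26.4 Ω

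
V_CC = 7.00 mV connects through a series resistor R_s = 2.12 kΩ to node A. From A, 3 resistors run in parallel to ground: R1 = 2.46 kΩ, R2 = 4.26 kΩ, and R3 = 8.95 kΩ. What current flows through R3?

I ≈ 0.301 µA

Equivalent of the parallel group: R_p = 1.328 kΩ.
Node voltage V_A = V_CC · R_p/(R_s + R_p) = 7.00 × 0.3852 = 2.696 mV.
I(R3) = V_A / R3 = 2.696/8.95 = 0.3012 µA.
(Check via current divider: I_total = 2.030 µA; share G_k/ΣG = 0.1484 → same result.)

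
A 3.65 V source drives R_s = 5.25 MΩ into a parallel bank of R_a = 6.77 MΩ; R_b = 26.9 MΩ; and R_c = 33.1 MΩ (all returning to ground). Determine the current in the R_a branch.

Equivalent of the parallel group: R_p = 4.649 MΩ.
Node voltage V_A = V_in · R_p/(R_s + R_p) = 3.65 × 0.4696 = 1.714 V.
I(R_a) = V_A / R_a = 1.714/6.77 = 0.2532 µA.

I ≈ 0.253 µA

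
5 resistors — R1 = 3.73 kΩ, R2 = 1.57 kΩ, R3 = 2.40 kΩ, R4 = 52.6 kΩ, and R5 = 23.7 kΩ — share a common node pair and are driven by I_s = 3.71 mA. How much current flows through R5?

Total conductance ΣG = 1/3.73 + 1/1.57 + 1/2.40 + 1/52.6 + 1/23.7 = 1.383 (units of 1/kΩ).
By the current-divider rule, I = I_s · G_k/ΣG = 3.71 × 0.03051 = 0.1132 mA.

I ≈ 0.113 mA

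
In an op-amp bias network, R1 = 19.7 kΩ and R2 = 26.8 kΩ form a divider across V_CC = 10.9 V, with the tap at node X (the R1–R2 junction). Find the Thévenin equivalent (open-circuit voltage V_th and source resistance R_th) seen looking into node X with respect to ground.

V_th ≈ 6.28 V, R_th ≈ 11.4 kΩ

Open-circuit (no load on X): V_th = V_CC · R2/(R1 + R2) = 10.9 × 26.8/(19.70 + 26.8) = 6.282 V.
With V_CC suppressed (replaced by a short), R_th = R1 ‖ R2 = (19.70 × 26.8)/(19.70 + 26.8) = 11.35 kΩ.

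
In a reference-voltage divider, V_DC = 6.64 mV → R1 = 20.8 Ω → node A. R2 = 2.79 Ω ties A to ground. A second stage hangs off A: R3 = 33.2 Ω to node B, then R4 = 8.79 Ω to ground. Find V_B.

V_B ≈ 0.155 mV

Node A sees R2 in parallel with the series input of stage 2, R3 + R4 = 41.99 Ω.
R2 ‖ (R3+R4) = 2.616 Ω.
First divider: V_A = V_DC · 2.616/(20.8 + 2.616) = 0.7419 mV.
V_B = V_A × 0.2093 = 0.1553 mV.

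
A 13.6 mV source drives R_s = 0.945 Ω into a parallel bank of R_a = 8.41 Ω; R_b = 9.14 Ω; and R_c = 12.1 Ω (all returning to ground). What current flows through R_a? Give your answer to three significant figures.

Equivalent of the parallel group: R_p = 3.216 Ω.
V_A by voltage divider: V_A = 13.6 × 3.216/(0.945 + 3.216) = 10.51 mV.
Branch current I = V_A/R_a = 10.51/8.41 = 1.250 mA.

I ≈ 1.25 mA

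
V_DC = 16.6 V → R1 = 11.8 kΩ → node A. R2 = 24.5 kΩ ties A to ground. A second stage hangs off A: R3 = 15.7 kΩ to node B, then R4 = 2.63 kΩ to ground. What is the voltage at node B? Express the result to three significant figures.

V_B ≈ 1.12 V

The second stage (R3 + R4 = 18.33 kΩ) loads node A in parallel with R2.
Effective lower resistance at A: R2 ‖ 18.33 = 10.49 kΩ.
So V_A = 16.6 × 0.4705 = 7.810 V.
Then the unloaded second divider: V_B = V_A × R4/(R3+R4) = 7.810 × 0.1435 = 1.121 V.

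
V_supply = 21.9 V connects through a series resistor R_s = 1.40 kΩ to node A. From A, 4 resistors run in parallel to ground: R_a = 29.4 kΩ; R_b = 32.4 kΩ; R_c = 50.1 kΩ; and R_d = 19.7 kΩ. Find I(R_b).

I ≈ 0.568 mA

Parallel bank: R_p = 1/(1/29.4 + 1/32.4 + 1/50.1 + 1/19.7) = 7.375 kΩ.
V_A by voltage divider: V_A = 21.9 × 7.375/(1.40 + 7.375) = 18.41 V.
Branch current I = V_A/R_b = 18.41/32.4 = 0.5681 mA.
(Equivalently: I_total = 2.496 mA, then current-divider fraction G_k/ΣG = 0.2276.)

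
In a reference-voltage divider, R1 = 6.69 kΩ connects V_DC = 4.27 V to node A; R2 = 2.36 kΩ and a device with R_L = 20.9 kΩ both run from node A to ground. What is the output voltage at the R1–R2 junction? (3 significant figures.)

First combine the lower leg with the load: R2 ‖ R_L = 2.121 kΩ.
Now apply the divider: V_out = 4.27 × 0.2407 = 1.028 V.

V_out ≈ 1.03 V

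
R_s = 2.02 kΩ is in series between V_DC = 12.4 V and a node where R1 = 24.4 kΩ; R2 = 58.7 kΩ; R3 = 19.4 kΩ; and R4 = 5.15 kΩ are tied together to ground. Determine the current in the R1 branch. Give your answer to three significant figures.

Parallel bank: R_p = 1/(1/24.4 + 1/58.7 + 1/19.4 + 1/5.15) = 3.292 kΩ.
V_A = 12.4 × 3.292/5.312 = 7.685 V.
Branch current I = V_A/R1 = 7.685/24.4 = 0.3150 mA.

I ≈ 0.315 mA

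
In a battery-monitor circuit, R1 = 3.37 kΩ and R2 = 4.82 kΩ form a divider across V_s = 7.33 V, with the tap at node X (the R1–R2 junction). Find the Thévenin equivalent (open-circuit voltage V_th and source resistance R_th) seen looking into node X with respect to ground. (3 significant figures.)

V_th ≈ 4.31 V, R_th ≈ 1.98 kΩ

With X open, the divider is unloaded: V_th = 7.33 × 4.82/8.190 = 4.314 V.
Looking into X with the source shorted: R_th = R1·R2/(R1+R2) = 3.370 × 4.82/8.190 = 1.983 kΩ.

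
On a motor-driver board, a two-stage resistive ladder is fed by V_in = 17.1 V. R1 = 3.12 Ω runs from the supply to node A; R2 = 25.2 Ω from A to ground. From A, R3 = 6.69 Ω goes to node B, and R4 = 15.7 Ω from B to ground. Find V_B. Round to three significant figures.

V_B ≈ 9.49 V

The second stage (R3 + R4 = 22.39 Ω) loads node A in parallel with R2.
R2 ‖ (R3+R4) = 11.86 Ω.
V_A = 17.1 × 11.86/(3.12 + 11.86) = 13.54 V.
Stage 2 is unloaded, so V_B = V_A · R4/(R3+R4) = 13.54 × 15.7/22.39 = 9.493 V.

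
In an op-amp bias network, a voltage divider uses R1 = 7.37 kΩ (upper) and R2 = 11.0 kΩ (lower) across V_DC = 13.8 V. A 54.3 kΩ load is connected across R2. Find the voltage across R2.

V_out ≈ 7.64 V

First combine the lower leg with the load: R2 ‖ R_L = 9.147 kΩ.
Then V_out = V_DC · R2'/(R1 + R2') = 13.8 × 9.147/16.52 = 7.642 V.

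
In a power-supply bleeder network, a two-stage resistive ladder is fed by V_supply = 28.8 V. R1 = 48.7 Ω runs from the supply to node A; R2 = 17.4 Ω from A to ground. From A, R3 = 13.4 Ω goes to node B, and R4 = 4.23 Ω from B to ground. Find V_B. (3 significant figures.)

V_B ≈ 1.05 V

Node A sees R2 in parallel with the series input of stage 2, R3 + R4 = 17.63 Ω.
Effective lower resistance at A: R2 ‖ 17.63 = 8.757 Ω.
First divider: V_A = V_supply · 8.757/(48.7 + 8.757) = 4.389 V.
Then the unloaded second divider: V_B = V_A × R4/(R3+R4) = 4.389 × 0.2399 = 1.053 V.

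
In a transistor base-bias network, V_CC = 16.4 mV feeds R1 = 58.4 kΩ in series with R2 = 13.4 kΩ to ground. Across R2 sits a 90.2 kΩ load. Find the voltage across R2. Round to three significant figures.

V_out ≈ 2.73 mV

First combine the lower leg with the load: R2 ‖ R_L = 11.67 kΩ.
Then V_out = V_CC · R2'/(R1 + R2') = 16.4 × 11.67/70.07 = 2.731 mV.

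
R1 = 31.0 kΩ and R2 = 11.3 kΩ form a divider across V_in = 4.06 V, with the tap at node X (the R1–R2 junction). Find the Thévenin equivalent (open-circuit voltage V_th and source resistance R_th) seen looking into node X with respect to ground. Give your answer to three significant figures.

V_th ≈ 1.08 V, R_th ≈ 8.28 kΩ

With X open, the divider is unloaded: V_th = 4.06 × 11.3/42.30 = 1.085 V.
Zeroing V_in shorts the top of R1 to ground, so R_th = R1 ‖ R2 = 8.281 kΩ.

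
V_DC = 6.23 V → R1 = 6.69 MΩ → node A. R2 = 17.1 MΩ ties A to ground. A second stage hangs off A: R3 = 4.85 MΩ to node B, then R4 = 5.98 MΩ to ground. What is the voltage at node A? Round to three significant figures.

The second stage (R3 + R4 = 10.83 MΩ) loads node A in parallel with R2.
Effective lower resistance at A: R2 ‖ 10.83 = 6.631 MΩ.
So V_A = 6.23 × 0.4978 = 3.101 V.

V_A ≈ 3.10 V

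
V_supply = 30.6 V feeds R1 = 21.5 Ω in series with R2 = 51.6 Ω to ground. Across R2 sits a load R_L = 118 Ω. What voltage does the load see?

First combine the lower leg with the load: R2 ‖ R_L = 35.90 Ω.
Voltage divider with the loaded lower leg: V_out = 30.6 × 35.90/(21.5 + 35.90) = 30.6 × 0.6254 = 19.14 V.
(Unloaded it would be 21.6 V; the load pulls it down.)

V_out ≈ 19.1 V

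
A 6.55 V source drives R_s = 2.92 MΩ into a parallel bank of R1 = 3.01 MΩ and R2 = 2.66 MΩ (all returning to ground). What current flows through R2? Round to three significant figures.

Parallel bank: R_p = 1/(1/3.01 + 1/2.66) = 1.412 MΩ.
V_A by voltage divider: V_A = 6.55 × 1.412/(2.92 + 1.412) = 2.135 V.
I(R2) = V_A / R2 = 2.135/2.66 = 0.8027 µA.

I ≈ 0.803 µA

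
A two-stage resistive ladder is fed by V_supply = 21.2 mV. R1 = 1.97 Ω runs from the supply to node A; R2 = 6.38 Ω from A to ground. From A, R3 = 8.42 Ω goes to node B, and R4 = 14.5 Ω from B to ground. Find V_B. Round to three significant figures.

V_B ≈ 9.62 mV

The second stage (R3 + R4 = 22.92 Ω) loads node A in parallel with R2.
Effective lower resistance at A: R2 ‖ 22.92 = 4.991 Ω.
So V_A = 21.2 × 0.7170 = 15.20 mV.
V_B = V_A × 0.6326 = 9.616 mV.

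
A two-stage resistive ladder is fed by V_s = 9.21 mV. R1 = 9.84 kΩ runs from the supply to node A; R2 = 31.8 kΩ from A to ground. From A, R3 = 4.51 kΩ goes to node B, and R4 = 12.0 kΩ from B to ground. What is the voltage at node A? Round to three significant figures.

V_A ≈ 4.83 mV

Looking into the second stage from A: R3 + R4 = 16.51 kΩ appears in parallel with R2.
R2 ‖ (R3+R4) = 10.87 kΩ.
First divider: V_A = V_s · 10.87/(9.84 + 10.87) = 4.834 mV.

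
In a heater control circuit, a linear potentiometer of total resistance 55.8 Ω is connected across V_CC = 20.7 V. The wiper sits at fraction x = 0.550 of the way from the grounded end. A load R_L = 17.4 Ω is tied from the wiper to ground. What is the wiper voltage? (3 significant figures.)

V_out ≈ 6.35 V

The pot divides into 25.11 Ω above the wiper and 30.69 Ω below.
(x·R_p) ‖ R_L = 11.10 Ω.
Loaded-divider output: V_out = 20.7 × 0.3066 = 6.347 V.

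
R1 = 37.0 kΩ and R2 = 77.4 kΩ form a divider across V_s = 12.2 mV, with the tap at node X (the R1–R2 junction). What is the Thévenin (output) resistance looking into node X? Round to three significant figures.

R_th ≈ 25.0 kΩ

Looking into X with the source shorted: R_th = R1·R2/(R1+R2) = 37.00 × 77.4/114.4 = 25.03 kΩ.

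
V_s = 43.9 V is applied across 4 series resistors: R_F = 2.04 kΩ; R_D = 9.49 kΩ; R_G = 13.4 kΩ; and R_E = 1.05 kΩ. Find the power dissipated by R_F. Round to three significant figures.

ΣR = 25.98 kΩ → I = 43.9/25.98 = 1.690 mA.
P(R_F) = I²·R_F = (1.690)² × 2.04 = 5.825 mW.

P ≈ 5.82 mW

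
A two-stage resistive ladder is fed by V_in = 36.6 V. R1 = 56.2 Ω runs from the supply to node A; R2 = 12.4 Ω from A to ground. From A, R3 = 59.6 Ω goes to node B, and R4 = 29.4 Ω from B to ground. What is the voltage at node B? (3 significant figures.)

V_B ≈ 1.96 V

Looking into the second stage from A: R3 + R4 = 89.00 Ω appears in parallel with R2.
R2 ‖ (R3+R4) = 10.88 Ω.
So V_A = 36.6 × 0.1622 = 5.938 V.
V_B = V_A × 0.3303 = 1.962 V.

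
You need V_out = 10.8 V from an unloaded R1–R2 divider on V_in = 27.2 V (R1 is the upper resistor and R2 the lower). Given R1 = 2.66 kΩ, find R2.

R2 ≈ 1.75 kΩ

The divider ratio is R2/(R1+R2) = 10.8/27.2 = 0.3971.
So R2 = R1 · V_out/(V_in − V_out) = 2.66 × 10.8/(27.2 − 10.8) = 2.66 × 0.6585 = 1.752 kΩ.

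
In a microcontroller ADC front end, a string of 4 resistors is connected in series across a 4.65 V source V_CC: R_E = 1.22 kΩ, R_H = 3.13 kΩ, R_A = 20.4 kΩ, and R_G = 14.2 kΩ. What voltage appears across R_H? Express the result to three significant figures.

Total series resistance ΣR = 1.22 + 3.13 + 20.4 + 14.2 = 38.95 kΩ.
V = V_CC · R/ΣR = 4.65 × 0.08036 = 0.3737 V.

V ≈ 0.374 V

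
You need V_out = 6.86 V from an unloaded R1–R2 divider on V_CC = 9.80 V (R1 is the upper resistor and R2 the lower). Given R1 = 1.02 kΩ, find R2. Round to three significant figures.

The divider ratio is R2/(R1+R2) = 6.86/9.80 = 0.7000.
Rearranging, R2 = R1·k/(1−k) = 1.02 × 2.333 = 2.380 kΩ.

R2 ≈ 2.38 kΩ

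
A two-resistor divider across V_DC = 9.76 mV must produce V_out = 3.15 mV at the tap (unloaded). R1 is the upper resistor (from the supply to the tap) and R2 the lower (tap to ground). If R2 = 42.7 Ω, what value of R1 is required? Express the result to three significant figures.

V_out/V_DC = R2/(R1+R2) = 0.3227.
So R1 = R2 · (V_DC/V_out − 1) = 42.7 × (9.76/3.15 − 1) = 42.7 × 2.098 = 89.60 Ω.

R1 ≈ 89.6 Ω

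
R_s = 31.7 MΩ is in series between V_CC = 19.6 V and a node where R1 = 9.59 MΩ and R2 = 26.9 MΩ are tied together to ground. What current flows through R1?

Combine the parallel branches: R_p = (1/9.59 + 1/26.9)⁻¹ = 7.070 MΩ.
Node voltage V_A = V_CC · R_p/(R_s + R_p) = 19.6 × 0.1823 = 3.574 V.
Branch current I = V_A/R1 = 3.574/9.59 = 0.3727 µA.

I ≈ 0.373 µA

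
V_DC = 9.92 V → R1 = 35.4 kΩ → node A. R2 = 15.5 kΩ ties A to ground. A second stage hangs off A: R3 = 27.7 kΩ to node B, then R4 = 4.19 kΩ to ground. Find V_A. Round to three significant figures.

Looking into the second stage from A: R3 + R4 = 31.89 kΩ appears in parallel with R2.
R2 ‖ (R3+R4) = 10.43 kΩ.
V_A = 9.92 × 10.43/(35.4 + 10.43) = 2.258 V.

V_A ≈ 2.26 V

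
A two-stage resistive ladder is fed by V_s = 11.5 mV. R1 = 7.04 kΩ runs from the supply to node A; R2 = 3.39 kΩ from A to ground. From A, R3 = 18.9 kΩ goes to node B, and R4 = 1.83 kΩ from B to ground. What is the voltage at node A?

V_A ≈ 3.37 mV

Looking into the second stage from A: R3 + R4 = 20.73 kΩ appears in parallel with R2.
R2 ‖ (R3+R4) = 2.914 kΩ.
So V_A = 11.5 × 0.2927 = 3.366 mV.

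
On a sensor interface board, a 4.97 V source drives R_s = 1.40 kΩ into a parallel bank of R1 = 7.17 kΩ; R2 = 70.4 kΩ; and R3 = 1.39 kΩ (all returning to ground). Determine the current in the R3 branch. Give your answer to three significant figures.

Parallel bank: R_p = 1/(1/7.17 + 1/70.4 + 1/1.39) = 1.145 kΩ.
V_A by voltage divider: V_A = 4.97 × 1.145/(1.40 + 1.145) = 2.236 V.
Branch current I = V_A/R3 = 2.236/1.39 = 1.609 mA.

I ≈ 1.61 mA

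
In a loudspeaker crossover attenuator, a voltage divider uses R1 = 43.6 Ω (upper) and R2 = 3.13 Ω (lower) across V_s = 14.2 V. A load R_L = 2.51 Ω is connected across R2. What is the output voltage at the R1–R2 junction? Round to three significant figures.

V_out ≈ 0.440 V

R2 ‖ R_L = (3.13 × 2.51)/(3.13 + 2.51) = 1.393 Ω.
Then V_out = V_s · R2'/(R1 + R2') = 14.2 × 1.393/44.99 = 0.4396 V.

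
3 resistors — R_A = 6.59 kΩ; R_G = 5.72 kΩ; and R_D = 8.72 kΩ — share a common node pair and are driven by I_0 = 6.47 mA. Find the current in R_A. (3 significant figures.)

Conductances: ΣG = 1/6.59 + 1/5.72 + 1/8.72 = 0.4412 (1/kΩ).
Current divider: I(R_A) = I_0 · G_k/ΣG = 6.47 × (0.1517/0.4412) = 6.47 × 0.3439 = 2.225 mA.

I ≈ 2.23 mA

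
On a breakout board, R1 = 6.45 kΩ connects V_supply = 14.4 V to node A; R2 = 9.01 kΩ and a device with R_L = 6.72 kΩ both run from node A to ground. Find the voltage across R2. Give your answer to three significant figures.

V_out ≈ 5.38 V

R2 ‖ R_L = (9.01 × 6.72)/(9.01 + 6.72) = 3.849 kΩ.
Then V_out = V_supply · R2'/(R1 + R2') = 14.4 × 3.849/10.30 = 5.382 V.
(Unloaded it would be 8.39 V; the load pulls it down.)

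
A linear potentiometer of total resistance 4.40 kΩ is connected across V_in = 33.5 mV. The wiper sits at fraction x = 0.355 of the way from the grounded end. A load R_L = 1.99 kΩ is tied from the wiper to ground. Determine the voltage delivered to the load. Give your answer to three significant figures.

V_out ≈ 7.90 mV

The pot divides into 2.838 kΩ above the wiper and 1.562 kΩ below.
R_L loads the lower segment: effective lower R = 0.8751 kΩ.
Then V_out = V_in · 0.8751/(2.838 + 0.8751) = 7.895 mV.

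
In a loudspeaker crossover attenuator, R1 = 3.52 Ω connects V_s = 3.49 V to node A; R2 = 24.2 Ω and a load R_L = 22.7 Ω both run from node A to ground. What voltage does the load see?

The load sits in parallel with R2, giving an effective lower resistance R2' = R2·R_L/(R2+R_L) = 11.71 Ω.
Voltage divider with the loaded lower leg: V_out = 3.49 × 11.71/(3.52 + 11.71) = 3.49 × 0.7689 = 2.684 V.

V_out ≈ 2.68 V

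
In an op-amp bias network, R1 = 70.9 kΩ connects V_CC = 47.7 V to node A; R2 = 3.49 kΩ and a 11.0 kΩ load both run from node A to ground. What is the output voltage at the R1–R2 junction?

V_out ≈ 1.72 V

The load sits in parallel with R2, giving an effective lower resistance R2' = R2·R_L/(R2+R_L) = 2.649 kΩ.
Voltage divider with the loaded lower leg: V_out = 47.7 × 2.649/(70.9 + 2.649) = 47.7 × 0.03602 = 1.718 V.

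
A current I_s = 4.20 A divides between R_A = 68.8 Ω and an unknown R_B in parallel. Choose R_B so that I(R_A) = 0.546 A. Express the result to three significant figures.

The fraction through R_A equals R_B/(R_A+R_B).
0.546/4.20 = R_B/(R_A + R_B) → R_B = R_A · (0.1300)/(1 − 0.1300) = 68.8 × 0.1494 = 10.28 Ω.

R_B ≈ 10.3 Ω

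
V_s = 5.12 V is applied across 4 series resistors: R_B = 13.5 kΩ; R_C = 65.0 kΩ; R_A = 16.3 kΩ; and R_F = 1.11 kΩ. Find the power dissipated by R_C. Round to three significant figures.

P ≈ 0.185 mW

Series current I = V_s/ΣR = 5.12/95.91 = 0.05338 mA.
V(R_C) = I·R = 3.470 V; P = V·I = 3.470 × 0.05338 = 0.1852 mW.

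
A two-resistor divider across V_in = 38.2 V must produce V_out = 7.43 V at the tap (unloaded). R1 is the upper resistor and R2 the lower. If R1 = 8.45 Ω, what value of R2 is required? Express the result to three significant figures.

V_out/V_in = R2/(R1+R2) = 0.1945.
R2 = R1 · 0.1945/(1 − 0.1945) = 2.040 Ω.

R2 ≈ 2.04 Ω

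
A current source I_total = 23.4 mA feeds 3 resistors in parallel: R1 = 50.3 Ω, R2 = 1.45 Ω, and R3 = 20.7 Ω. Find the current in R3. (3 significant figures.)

I ≈ 1.49 mA

Total conductance ΣG = 1/50.3 + 1/1.45 + 1/20.7 = 0.7578 (units of 1/Ω).
Current divider: I(R3) = I_total · G_k/ΣG = 23.4 × (0.04831/0.7578) = 23.4 × 0.06375 = 1.492 mA.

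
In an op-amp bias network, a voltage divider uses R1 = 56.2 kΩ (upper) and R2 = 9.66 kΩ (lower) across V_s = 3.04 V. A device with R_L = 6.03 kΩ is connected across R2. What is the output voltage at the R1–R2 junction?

V_out ≈ 0.188 V

First combine the lower leg with the load: R2 ‖ R_L = 3.713 kΩ.
Now apply the divider: V_out = 3.04 × 0.06197 = 0.1884 V.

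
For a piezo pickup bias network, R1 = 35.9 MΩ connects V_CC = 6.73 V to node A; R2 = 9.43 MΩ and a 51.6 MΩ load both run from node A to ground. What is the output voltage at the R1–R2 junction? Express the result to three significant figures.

V_out ≈ 1.22 V

First combine the lower leg with the load: R2 ‖ R_L = 7.973 MΩ.
Now apply the divider: V_out = 6.73 × 0.1817 = 1.223 V.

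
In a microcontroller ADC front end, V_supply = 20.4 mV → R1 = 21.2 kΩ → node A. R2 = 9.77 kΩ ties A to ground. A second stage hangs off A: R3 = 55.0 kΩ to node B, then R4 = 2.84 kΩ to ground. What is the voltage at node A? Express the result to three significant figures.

V_A ≈ 5.77 mV

The second stage (R3 + R4 = 57.84 kΩ) loads node A in parallel with R2.
R2 ‖ (R3+R4) = 8.358 kΩ.
So V_A = 20.4 × 0.2828 = 5.769 mV.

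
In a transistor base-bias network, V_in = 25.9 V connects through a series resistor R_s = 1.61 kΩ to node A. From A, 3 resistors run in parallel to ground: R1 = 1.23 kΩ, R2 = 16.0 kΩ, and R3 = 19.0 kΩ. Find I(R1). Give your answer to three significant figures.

I ≈ 8.44 mA

Parallel bank: R_p = 1/(1/1.23 + 1/16.0 + 1/19.0) = 1.077 kΩ.
Node voltage V_A = V_in · R_p/(R_s + R_p) = 25.9 × 0.4009 = 10.38 V.
Branch current I = V_A/R1 = 10.38/1.23 = 8.442 mA.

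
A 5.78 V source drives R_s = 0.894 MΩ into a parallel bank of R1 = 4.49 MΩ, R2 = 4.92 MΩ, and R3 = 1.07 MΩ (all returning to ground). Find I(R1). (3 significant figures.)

I ≈ 0.581 µA

Equivalent of the parallel group: R_p = 0.7350 MΩ.
V_A by voltage divider: V_A = 5.78 × 0.7350/(0.894 + 0.7350) = 2.608 V.
Branch current I = V_A/R1 = 2.608/4.49 = 0.5808 µA.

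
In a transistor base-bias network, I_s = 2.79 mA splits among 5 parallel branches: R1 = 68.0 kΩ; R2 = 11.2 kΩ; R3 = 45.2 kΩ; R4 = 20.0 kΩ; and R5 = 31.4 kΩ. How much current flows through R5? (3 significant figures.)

Conductances: ΣG = 1/68.0 + 1/11.2 + 1/45.2 + 1/20.0 + 1/31.4 = 0.2080 (1/kΩ).
R5 takes the fraction G_k/ΣG = 0.03185/0.2080 = 0.1531, so I = 2.79 × 0.1531 = 0.4273 mA.

I ≈ 0.427 mA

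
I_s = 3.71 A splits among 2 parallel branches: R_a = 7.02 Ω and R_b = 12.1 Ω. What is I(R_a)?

I ≈ 2.35 A

Two-branch current divider: I_k = I_s · R_other/(R_1 + R_2).
I(R_a) = 3.71 × 12.1/(7.02 + 12.1) = 3.71 × 0.6328 = 2.348 A.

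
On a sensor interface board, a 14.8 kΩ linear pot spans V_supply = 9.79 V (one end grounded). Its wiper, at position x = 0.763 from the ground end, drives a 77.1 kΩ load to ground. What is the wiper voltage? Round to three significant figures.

Split the track: R_lower = x·R_p = 11.29 kΩ, R_upper = (1−x)·R_p = 3.508 kΩ.
R_L loads the lower segment: effective lower R = 9.850 kΩ.
Then V_out = V_supply · 9.850/(3.508 + 9.850) = 7.219 V.

V_out ≈ 7.22 V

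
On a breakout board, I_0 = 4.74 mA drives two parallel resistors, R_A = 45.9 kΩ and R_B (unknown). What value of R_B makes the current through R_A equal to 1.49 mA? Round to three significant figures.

R_B ≈ 21.0 kΩ

The fraction through R_A equals R_B/(R_A+R_B).
With f = 0.3143, R_B = R_A · f/(1−f) = 45.9 × 0.4585 = 21.04 kΩ.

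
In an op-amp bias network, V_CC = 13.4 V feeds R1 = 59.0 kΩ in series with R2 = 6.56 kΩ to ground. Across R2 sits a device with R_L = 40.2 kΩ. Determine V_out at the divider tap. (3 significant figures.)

The load sits in parallel with R2, giving an effective lower resistance R2' = R2·R_L/(R2+R_L) = 5.640 kΩ.
Voltage divider with the loaded lower leg: V_out = 13.4 × 5.640/(59.0 + 5.640) = 13.4 × 0.08725 = 1.169 V.

V_out ≈ 1.17 V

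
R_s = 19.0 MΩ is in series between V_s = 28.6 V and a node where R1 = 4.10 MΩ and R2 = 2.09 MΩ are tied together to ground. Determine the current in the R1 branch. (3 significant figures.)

Combine the parallel branches: R_p = (1/4.10 + 1/2.09)⁻¹ = 1.384 MΩ.
Node voltage V_A = V_s · R_p/(R_s + R_p) = 28.6 × 0.06791 = 1.942 V.
Branch current I = V_A/R1 = 1.942/4.10 = 0.4737 µA.

I ≈ 0.474 µA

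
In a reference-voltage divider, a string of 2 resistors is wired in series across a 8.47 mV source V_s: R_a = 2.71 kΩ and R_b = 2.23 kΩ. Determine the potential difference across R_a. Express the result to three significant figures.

Total series resistance ΣR = 2.71 + 2.23 = 4.940 kΩ.
By the voltage-divider rule, V = 8.47 × 2.710/4.940 = 4.646 mV.

V ≈ 4.65 mV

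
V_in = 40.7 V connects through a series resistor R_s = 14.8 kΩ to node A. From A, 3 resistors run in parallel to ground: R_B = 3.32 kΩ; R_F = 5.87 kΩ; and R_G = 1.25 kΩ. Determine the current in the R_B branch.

I ≈ 0.619 mA

Parallel bank: R_p = 1/(1/3.32 + 1/5.87 + 1/1.25) = 0.7864 kΩ.
Node voltage V_A = V_in · R_p/(R_s + R_p) = 40.7 × 0.05046 = 2.054 V.
Branch current I = V_A/R_B = 2.054/3.32 = 0.6185 mA.
(Check via current divider: I_total = 2.611 mA; share G_k/ΣG = 0.2369 → same result.)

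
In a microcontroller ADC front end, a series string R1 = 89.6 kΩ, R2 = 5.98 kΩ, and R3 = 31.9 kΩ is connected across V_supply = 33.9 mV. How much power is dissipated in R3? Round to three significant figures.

Series current I = V_supply/ΣR = 33.9/127.5 = 0.2659 µA.
P = I²R = 0.07072 × 31.9 = 2.256 nW.

P ≈ 2.26 nW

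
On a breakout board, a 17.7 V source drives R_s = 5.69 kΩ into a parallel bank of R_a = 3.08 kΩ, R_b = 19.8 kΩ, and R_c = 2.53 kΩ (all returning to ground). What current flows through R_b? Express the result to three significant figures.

Equivalent of the parallel group: R_p = 1.298 kΩ.
V_A by voltage divider: V_A = 17.7 × 1.298/(5.69 + 1.298) = 3.288 V.
Branch current I = V_A/R_b = 3.288/19.8 = 0.1660 mA.

I ≈ 0.166 mA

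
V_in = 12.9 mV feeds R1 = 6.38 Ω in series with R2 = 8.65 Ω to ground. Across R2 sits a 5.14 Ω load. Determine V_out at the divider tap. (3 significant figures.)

R2 ‖ R_L = (8.65 × 5.14)/(8.65 + 5.14) = 3.224 Ω.
Then V_out = V_in · R2'/(R1 + R2') = 12.9 × 3.224/9.604 = 4.331 mV.
(Unloaded it would be 7.42 mV; the load pulls it down.)

V_out ≈ 4.33 mV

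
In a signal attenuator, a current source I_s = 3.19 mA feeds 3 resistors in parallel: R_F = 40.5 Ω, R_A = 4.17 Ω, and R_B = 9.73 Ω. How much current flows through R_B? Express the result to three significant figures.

ΣG = 1/40.5 + 1/4.17 + 1/9.73 = 0.3673.
R_B takes the fraction G_k/ΣG = 0.1028/0.3673 = 0.2798, so I = 3.19 × 0.2798 = 0.8927 mA.

I ≈ 0.893 mA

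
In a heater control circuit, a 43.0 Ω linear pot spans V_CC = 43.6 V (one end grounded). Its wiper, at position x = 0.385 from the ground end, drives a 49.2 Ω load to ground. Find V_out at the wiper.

V_out ≈ 13.9 V

Lower segment x·R_p = 16.55 Ω; upper segment (1−x)·R_p = 26.45 Ω.
Lower segment in parallel with the load: 16.55 ‖ 49.2 = 12.39 Ω.
V_out = 43.6 × 12.39/(26.45 + 12.39) = 13.91 V.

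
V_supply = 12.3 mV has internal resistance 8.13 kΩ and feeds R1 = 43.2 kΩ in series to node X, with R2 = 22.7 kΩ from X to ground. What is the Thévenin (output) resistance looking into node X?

R1' = 8.13 + 43.2 = 51.33 kΩ (source resistance + R1).
Looking into X with the source shorted: R_th = R1'·R2/(R1'+R2) = 51.33 × 22.7/74.03 = 15.74 kΩ.

R_th ≈ 15.7 kΩ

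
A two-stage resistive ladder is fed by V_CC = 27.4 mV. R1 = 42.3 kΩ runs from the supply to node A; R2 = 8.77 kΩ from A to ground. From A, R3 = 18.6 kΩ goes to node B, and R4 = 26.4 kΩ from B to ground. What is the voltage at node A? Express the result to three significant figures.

Node A sees R2 in parallel with the series input of stage 2, R3 + R4 = 45.00 kΩ.
Effective lower resistance at A: R2 ‖ 45.00 = 7.340 kΩ.
So V_A = 27.4 × 0.1479 = 4.051 mV.

V_A ≈ 4.05 mV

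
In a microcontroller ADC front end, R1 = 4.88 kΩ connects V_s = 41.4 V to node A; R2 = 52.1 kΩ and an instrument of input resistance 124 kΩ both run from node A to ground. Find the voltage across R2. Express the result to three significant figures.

First combine the lower leg with the load: R2 ‖ R_L = 36.69 kΩ.
Then V_out = V_s · R2'/(R1 + R2') = 41.4 × 36.69/41.57 = 36.54 V.

V_out ≈ 36.5 V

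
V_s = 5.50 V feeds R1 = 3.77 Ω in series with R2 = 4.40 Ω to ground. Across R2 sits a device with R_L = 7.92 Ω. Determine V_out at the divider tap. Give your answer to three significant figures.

V_out ≈ 2.36 V

First combine the lower leg with the load: R2 ‖ R_L = 2.829 Ω.
Now apply the divider: V_out = 5.50 × 0.4287 = 2.358 V.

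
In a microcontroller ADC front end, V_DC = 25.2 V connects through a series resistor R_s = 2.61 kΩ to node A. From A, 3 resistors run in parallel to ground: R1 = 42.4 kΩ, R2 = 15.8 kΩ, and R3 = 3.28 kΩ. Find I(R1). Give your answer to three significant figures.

Combine the parallel branches: R_p = (1/42.4 + 1/15.8 + 1/3.28)⁻¹ = 2.553 kΩ.
V_A = 25.2 × 2.553/5.163 = 12.46 V.
Branch current I = V_A/R1 = 12.46/42.4 = 0.2939 mA.

I ≈ 0.294 mA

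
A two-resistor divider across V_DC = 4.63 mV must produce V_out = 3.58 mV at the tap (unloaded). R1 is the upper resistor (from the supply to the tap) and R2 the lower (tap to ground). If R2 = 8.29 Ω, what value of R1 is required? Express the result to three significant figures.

The divider ratio is R2/(R1+R2) = 3.58/4.63 = 0.7732.
Rearranging, R1 = R2·(1−k)/k = 8.29 × 0.2933 = 2.431 Ω.

R1 ≈ 2.43 Ω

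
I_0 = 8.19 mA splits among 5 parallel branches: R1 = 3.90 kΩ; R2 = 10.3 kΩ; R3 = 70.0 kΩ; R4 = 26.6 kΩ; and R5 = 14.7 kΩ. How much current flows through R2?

ΣG = 1/3.90 + 1/10.3 + 1/70.0 + 1/26.6 + 1/14.7 = 0.4734.
By the current-divider rule, I = I_0 · G_k/ΣG = 8.19 × 0.2051 = 1.680 mA.

I ≈ 1.68 mA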